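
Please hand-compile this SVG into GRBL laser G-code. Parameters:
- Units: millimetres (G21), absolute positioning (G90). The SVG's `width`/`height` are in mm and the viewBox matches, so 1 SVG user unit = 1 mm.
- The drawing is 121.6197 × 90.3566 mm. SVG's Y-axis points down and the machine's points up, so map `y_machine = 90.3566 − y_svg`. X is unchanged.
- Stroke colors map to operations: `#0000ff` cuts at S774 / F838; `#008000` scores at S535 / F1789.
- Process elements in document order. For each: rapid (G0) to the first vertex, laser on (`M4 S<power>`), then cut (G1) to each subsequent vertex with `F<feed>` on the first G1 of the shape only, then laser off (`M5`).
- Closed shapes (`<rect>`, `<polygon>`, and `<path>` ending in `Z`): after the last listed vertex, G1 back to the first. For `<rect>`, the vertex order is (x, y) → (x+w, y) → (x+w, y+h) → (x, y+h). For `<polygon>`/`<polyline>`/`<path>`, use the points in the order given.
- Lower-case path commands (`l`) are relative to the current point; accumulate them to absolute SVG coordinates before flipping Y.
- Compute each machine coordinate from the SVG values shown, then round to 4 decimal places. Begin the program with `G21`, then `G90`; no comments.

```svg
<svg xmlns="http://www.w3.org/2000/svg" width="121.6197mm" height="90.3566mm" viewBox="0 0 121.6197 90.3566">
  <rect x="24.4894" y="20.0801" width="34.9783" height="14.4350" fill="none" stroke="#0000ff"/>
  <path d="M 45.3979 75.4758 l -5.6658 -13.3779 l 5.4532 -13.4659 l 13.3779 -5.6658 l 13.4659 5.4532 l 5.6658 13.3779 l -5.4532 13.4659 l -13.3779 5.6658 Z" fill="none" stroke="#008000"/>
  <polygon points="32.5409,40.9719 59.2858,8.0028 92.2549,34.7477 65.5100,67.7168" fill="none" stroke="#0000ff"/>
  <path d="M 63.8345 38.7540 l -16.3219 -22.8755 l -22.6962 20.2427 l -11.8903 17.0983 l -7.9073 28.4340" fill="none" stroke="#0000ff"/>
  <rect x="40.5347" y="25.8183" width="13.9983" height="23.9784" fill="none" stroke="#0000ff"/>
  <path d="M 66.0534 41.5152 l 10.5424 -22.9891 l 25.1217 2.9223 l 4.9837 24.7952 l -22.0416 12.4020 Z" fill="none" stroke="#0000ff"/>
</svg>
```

1 u = 1 mm; y_m = 90.3566 − y.

[1] `<rect>` rectangle, #0000ff→cut S774 F838: (24.4894,70.2765) → (59.4677,70.2765) → (59.4677,55.8415) → (24.4894,55.8415) → (24.4894,70.2765) (closed)

[2] `<path>` regular polygon, #008000→score S535 F1789: (45.3979,14.8808) → (39.7321,28.2587) → (45.1853,41.7246) → (58.5632,47.3904) → (72.0291,41.9372) → (77.6949,28.5593) → (72.2417,15.0934) → (58.8638,9.4276) → (45.3979,14.8808) (closed)

[3] `<polygon>` regular polygon, #0000ff→cut S774 F838: (32.5409,49.3847) → (59.2858,82.3538) → (92.2549,55.6089) → (65.5100,22.6398) → (32.5409,49.3847) (closed)

[4] `<path>` open polyline, #0000ff→cut S774 F838: (63.8345,51.6026) → (47.5126,74.4781) → (24.8164,54.2354) → (12.9261,37.1371) → (5.0188,8.7031)

[5] `<rect>` rectangle, #0000ff→cut S774 F838: (40.5347,64.5383) → (54.5330,64.5383) → (54.5330,40.5599) → (40.5347,40.5599) → (40.5347,64.5383) (closed)

[6] `<path>` regular polygon, #0000ff→cut S774 F838: (66.0534,48.8414) → (76.5958,71.8305) → (101.7175,68.9082) → (106.7012,44.1130) → (84.6596,31.7110) → (66.0534,48.8414) (closed)

G21
G90
G0 X24.4894 Y70.2765
M4 S774
G1 X59.4677 Y70.2765 F838
G1 X59.4677 Y55.8415
G1 X24.4894 Y55.8415
G1 X24.4894 Y70.2765
M5
G0 X45.3979 Y14.8808
M4 S535
G1 X39.7321 Y28.2587 F1789
G1 X45.1853 Y41.7246
G1 X58.5632 Y47.3904
G1 X72.0291 Y41.9372
G1 X77.6949 Y28.5593
G1 X72.2417 Y15.0934
G1 X58.8638 Y9.4276
G1 X45.3979 Y14.8808
M5
G0 X32.5409 Y49.3847
M4 S774
G1 X59.2858 Y82.3538 F838
G1 X92.2549 Y55.6089
G1 X65.5100 Y22.6398
G1 X32.5409 Y49.3847
M5
G0 X63.8345 Y51.6026
M4 S774
G1 X47.5126 Y74.4781 F838
G1 X24.8164 Y54.2354
G1 X12.9261 Y37.1371
G1 X5.0188 Y8.7031
M5
G0 X40.5347 Y64.5383
M4 S774
G1 X54.5330 Y64.5383 F838
G1 X54.5330 Y40.5599
G1 X40.5347 Y40.5599
G1 X40.5347 Y64.5383
M5
G0 X66.0534 Y48.8414
M4 S774
G1 X76.5958 Y71.8305 F838
G1 X101.7175 Y68.9082
G1 X106.7012 Y44.1130
G1 X84.6596 Y31.7110
G1 X66.0534 Y48.8414
M5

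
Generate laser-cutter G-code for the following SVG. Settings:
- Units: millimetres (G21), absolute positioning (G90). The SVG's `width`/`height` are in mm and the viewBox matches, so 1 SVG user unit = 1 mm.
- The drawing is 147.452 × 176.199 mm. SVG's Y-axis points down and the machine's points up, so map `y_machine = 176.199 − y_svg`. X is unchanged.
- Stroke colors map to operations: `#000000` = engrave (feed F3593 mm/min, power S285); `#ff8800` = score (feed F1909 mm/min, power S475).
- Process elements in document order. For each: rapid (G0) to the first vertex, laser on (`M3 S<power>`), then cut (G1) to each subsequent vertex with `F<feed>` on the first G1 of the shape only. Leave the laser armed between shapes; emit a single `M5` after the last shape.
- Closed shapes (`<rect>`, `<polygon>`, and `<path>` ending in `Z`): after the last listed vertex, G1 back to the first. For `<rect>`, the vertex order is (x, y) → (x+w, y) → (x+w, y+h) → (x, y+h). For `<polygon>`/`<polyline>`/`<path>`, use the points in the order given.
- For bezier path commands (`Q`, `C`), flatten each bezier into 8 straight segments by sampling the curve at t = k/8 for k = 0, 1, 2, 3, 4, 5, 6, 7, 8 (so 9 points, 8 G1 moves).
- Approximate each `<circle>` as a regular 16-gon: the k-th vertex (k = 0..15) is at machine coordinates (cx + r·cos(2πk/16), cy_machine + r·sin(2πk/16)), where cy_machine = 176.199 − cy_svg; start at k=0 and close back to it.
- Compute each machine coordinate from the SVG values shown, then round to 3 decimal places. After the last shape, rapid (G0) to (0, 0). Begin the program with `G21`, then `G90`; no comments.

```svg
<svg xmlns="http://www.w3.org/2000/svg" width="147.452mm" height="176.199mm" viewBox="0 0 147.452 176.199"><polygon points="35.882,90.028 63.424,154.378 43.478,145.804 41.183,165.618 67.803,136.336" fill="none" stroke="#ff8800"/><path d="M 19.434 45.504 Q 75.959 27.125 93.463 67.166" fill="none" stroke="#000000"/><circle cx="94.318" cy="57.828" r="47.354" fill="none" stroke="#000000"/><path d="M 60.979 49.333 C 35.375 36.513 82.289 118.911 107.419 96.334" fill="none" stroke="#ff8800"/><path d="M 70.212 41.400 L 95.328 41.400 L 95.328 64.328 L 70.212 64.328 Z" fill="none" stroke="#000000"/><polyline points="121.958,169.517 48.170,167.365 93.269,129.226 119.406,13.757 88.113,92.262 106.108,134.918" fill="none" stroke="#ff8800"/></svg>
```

Since the viewBox matches the mm dimensions, user units are millimetres directly. The only transform is the Y-flip y_m = 176.199 − y_svg.

Shape 1 is a closed polygon drawn with `<polygon>`. Its stroke #ff8800 means score at S475, F1909. After flipping Y the toolpath is (35.882,86.171) → (63.424,21.821) → (43.478,30.395) → (41.183,10.581) → (67.803,39.863) → (35.882,86.171), returning to the start.

Shape 2 is a quadratic bezier drawn with `<path>`. Its stroke #000000 means engrave at S285, F3593. After flipping Y the toolpath is (19.434,130.695) → (32.956,134.377) → (45.258,136.233) → (56.340,136.264) → (66.204,134.469) → (74.848,130.848) → (82.272,125.402) → (88.477,118.130) → (93.463,109.033).

Shape 3 is a circle drawn with `<circle>`. Its stroke #000000 means engrave at S285, F3593. After flipping Y the toolpath is (141.672,118.371) → (138.067,136.493) → (127.802,151.855) → (112.440,162.120) → (94.318,165.725) → (76.196,162.120) → (60.834,151.855) → (50.569,136.493) → (46.964,118.371) → (50.569,100.249) → (60.834,84.887) → (76.196,74.622) → (94.318,71.017) → (112.440,74.622) → (127.802,84.887) → (138.067,100.249) → (141.672,118.371), returning to the start.

Shape 4 is a cubic bezier drawn with `<path>`. Its stroke #ff8800 means score at S475, F1909. After flipping Y the toolpath is (60.979,126.866) → (54.593,127.601) → (53.900,121.756) → (57.795,111.675) → (65.174,99.707) → (74.931,88.195) → (85.960,79.487) → (97.158,75.928) → (107.419,79.865).

Shape 5 is a rectangle drawn with `<path>`. Its stroke #000000 means engrave at S285, F3593. After flipping Y the toolpath is (70.212,134.799) → (95.328,134.799) → (95.328,111.871) → (70.212,111.871) → (70.212,134.799), returning to the start.

Shape 6 is a open polyline drawn with `<polyline>`. Its stroke #ff8800 means score at S475, F1909. After flipping Y the toolpath is (121.958,6.682) → (48.170,8.834) → (93.269,46.973) → (119.406,162.442) → (88.113,83.937) → (106.108,41.281).

G21
G90
G0 X35.882 Y86.171
M3 S475
G1 X63.424 Y21.821 F1909
G1 X43.478 Y30.395
G1 X41.183 Y10.581
G1 X67.803 Y39.863
G1 X35.882 Y86.171
G0 X19.434 Y130.695
M3 S285
G1 X32.956 Y134.377 F3593
G1 X45.258 Y136.233
G1 X56.340 Y136.264
G1 X66.204 Y134.469
G1 X74.848 Y130.848
G1 X82.272 Y125.402
G1 X88.477 Y118.130
G1 X93.463 Y109.033
G0 X141.672 Y118.371
M3 S285
G1 X138.067 Y136.493 F3593
G1 X127.802 Y151.855
G1 X112.440 Y162.120
G1 X94.318 Y165.725
G1 X76.196 Y162.120
G1 X60.834 Y151.855
G1 X50.569 Y136.493
G1 X46.964 Y118.371
G1 X50.569 Y100.249
G1 X60.834 Y84.887
G1 X76.196 Y74.622
G1 X94.318 Y71.017
G1 X112.440 Y74.622
G1 X127.802 Y84.887
G1 X138.067 Y100.249
G1 X141.672 Y118.371
G0 X60.979 Y126.866
M3 S475
G1 X54.593 Y127.601 F1909
G1 X53.900 Y121.756
G1 X57.795 Y111.675
G1 X65.174 Y99.707
G1 X74.931 Y88.195
G1 X85.960 Y79.487
G1 X97.158 Y75.928
G1 X107.419 Y79.865
G0 X70.212 Y134.799
M3 S285
G1 X95.328 Y134.799 F3593
G1 X95.328 Y111.871
G1 X70.212 Y111.871
G1 X70.212 Y134.799
G0 X121.958 Y6.682
M3 S475
G1 X48.170 Y8.834 F1909
G1 X93.269 Y46.973
G1 X119.406 Y162.442
G1 X88.113 Y83.937
G1 X106.108 Y41.281
M5
G0 X0.000 Y0.000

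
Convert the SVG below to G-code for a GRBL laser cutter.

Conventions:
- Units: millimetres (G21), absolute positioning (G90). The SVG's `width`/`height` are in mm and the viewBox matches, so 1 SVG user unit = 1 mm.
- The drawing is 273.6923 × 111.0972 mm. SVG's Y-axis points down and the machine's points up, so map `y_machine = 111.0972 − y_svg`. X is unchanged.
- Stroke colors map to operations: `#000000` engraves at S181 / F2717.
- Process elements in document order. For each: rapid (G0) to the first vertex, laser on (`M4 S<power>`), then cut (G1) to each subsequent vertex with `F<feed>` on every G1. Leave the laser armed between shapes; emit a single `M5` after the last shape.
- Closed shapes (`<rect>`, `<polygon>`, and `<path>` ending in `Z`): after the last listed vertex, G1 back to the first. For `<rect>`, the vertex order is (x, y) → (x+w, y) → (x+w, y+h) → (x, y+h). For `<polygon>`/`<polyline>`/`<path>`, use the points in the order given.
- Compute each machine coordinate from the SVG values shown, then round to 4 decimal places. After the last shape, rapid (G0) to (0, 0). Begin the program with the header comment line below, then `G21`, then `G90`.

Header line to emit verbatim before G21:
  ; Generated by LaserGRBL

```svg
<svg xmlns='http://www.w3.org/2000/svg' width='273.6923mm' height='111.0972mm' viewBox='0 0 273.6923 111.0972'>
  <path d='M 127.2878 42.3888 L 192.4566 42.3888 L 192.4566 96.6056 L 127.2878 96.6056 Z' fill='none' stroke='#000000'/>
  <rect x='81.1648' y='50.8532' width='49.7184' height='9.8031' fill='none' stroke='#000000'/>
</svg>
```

viewBox `0 0 273.6923 111.0972` with mm width/height → 1 unit = 1 mm. Flip: y_m = 111.0972 − y_svg.

**Shape 1** — `<path>` rectangle, stroke `#000000` → engrave (S181, F2717). Machine vertices: (127.2878,68.7084) → (192.4566,68.7084) → (192.4566,14.4916) → (127.2878,14.4916) → (127.2878,68.7084). Closed: final G1 returns to the first vertex.

**Shape 2** — `<rect>` rectangle, stroke `#000000` → engrave (S181, F2717). Machine vertices: (81.1648,60.2440) → (130.8832,60.2440) → (130.8832,50.4409) → (81.1648,50.4409) → (81.1648,60.2440). Closed: final G1 returns to the first vertex.

; Generated by LaserGRBL
G21
G90
G0 X127.2878 Y68.7084
M4 S181
G1 X192.4566 Y68.7084 F2717
G1 X192.4566 Y14.4916 F2717
G1 X127.2878 Y14.4916 F2717
G1 X127.2878 Y68.7084 F2717
G0 X81.1648 Y60.2440
M4 S181
G1 X130.8832 Y60.2440 F2717
G1 X130.8832 Y50.4409 F2717
G1 X81.1648 Y50.4409 F2717
G1 X81.1648 Y60.2440 F2717
M5
G0 X0.0000 Y0.0000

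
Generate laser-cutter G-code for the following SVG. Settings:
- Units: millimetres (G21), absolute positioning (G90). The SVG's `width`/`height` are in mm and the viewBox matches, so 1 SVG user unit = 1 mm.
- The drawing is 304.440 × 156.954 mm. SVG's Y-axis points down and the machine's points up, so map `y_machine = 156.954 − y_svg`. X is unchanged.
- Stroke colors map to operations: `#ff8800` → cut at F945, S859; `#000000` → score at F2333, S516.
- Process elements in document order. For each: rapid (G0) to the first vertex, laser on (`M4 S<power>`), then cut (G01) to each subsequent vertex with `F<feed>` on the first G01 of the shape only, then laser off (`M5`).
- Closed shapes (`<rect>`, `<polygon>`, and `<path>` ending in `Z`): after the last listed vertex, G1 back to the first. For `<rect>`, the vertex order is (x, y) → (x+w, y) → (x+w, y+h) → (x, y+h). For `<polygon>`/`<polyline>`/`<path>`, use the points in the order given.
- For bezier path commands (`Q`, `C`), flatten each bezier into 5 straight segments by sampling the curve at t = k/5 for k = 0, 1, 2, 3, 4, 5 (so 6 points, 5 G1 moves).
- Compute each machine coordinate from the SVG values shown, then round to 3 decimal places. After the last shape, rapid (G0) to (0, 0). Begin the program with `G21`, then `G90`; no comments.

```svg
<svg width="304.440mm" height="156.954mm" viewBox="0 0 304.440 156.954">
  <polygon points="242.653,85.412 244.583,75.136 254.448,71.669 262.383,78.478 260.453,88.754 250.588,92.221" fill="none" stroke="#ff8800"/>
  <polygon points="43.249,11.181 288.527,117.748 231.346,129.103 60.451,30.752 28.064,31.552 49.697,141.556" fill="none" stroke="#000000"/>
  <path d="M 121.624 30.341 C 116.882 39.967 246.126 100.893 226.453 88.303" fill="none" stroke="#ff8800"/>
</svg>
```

G21
G90
G0 X242.653 Y71.542
M4 S859
G01 X244.583 Y81.818 F945
G01 X254.448 Y85.285
G01 X262.383 Y78.476
G01 X260.453 Y68.200
G01 X250.588 Y64.733
G01 X242.653 Y71.542
M5
G0 X43.249 Y145.773
M4 S516
G01 X288.527 Y39.206 F2333
G01 X231.346 Y27.851
G01 X60.451 Y126.202
G01 X28.064 Y125.402
G01 X49.697 Y15.398
G01 X43.249 Y145.773
M5
G0 X121.624 Y126.613
M4 S859
G01 X132.594 Y115.680 F945
G01 X162.141 Y98.426
G01 X196.686 Y80.842
G01 X222.650 Y68.920
G01 X226.453 Y68.651
M5
G0 X0.000 Y0.000

Since the viewBox matches the mm dimensions, user units are millimetres directly. The only transform is the Y-flip y_m = 156.954 − y_svg.

Shape 1 is a regular polygon drawn with `<polygon>`. Its stroke #ff8800 means cut at S859, F945. After flipping Y the toolpath is (242.653,71.542) → (244.583,81.818) → (254.448,85.285) → (262.383,78.476) → (260.453,68.200) → (250.588,64.733) → (242.653,71.542), returning to the start.

Shape 2 is a closed polygon drawn with `<polygon>`. Its stroke #000000 means score at S516, F2333. After flipping Y the toolpath is (43.249,145.773) → (288.527,39.206) → (231.346,27.851) → (60.451,126.202) → (28.064,125.402) → (49.697,15.398) → (43.249,145.773), returning to the start.

Shape 3 is a cubic bezier drawn with `<path>`. Its stroke #ff8800 means cut at S859, F945. After flipping Y the toolpath is (121.624,126.613) → (132.594,115.680) → (162.141,98.426) → (196.686,80.842) → (222.650,68.920) → (226.453,68.651).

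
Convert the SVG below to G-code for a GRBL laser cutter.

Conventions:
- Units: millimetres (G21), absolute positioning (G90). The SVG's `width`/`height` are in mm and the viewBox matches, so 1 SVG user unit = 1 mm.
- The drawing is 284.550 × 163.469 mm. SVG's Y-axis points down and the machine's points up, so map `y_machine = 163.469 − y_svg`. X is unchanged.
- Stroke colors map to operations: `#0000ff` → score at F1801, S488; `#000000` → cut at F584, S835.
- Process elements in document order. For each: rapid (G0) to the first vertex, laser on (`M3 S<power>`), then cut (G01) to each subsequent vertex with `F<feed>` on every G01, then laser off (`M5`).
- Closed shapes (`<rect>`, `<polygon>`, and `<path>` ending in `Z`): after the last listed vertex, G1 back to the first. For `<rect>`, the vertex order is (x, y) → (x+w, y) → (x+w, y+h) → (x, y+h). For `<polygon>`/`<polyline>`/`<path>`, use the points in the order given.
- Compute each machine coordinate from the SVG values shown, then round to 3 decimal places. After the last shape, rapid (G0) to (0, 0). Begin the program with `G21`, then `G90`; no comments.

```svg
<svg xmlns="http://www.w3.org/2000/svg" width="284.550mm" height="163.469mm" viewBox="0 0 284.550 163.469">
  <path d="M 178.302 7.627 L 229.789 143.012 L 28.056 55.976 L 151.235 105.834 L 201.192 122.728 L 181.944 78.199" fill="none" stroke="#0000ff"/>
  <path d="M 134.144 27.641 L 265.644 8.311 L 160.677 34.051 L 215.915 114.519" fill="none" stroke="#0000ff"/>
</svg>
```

G21
G90
G0 X178.302 Y155.842
M3 S488
G01 X229.789 Y20.457 F1801
G01 X28.056 Y107.493 F1801
G01 X151.235 Y57.635 F1801
G01 X201.192 Y40.741 F1801
G01 X181.944 Y85.270 F1801
M5
G0 X134.144 Y135.828
M3 S488
G01 X265.644 Y155.158 F1801
G01 X160.677 Y129.418 F1801
G01 X215.915 Y48.950 F1801
M5
G0 X0.000 Y0.000

1 u = 1 mm; y_m = 163.469 − y.

[1] `<path>` open polyline, #0000ff→score S488 F1801: (178.302,155.842) → (229.789,20.457) → (28.056,107.493) → (151.235,57.635) → (201.192,40.741) → (181.944,85.270)

[2] `<path>` open polyline, #0000ff→score S488 F1801: (134.144,135.828) → (265.644,155.158) → (160.677,129.418) → (215.915,48.950)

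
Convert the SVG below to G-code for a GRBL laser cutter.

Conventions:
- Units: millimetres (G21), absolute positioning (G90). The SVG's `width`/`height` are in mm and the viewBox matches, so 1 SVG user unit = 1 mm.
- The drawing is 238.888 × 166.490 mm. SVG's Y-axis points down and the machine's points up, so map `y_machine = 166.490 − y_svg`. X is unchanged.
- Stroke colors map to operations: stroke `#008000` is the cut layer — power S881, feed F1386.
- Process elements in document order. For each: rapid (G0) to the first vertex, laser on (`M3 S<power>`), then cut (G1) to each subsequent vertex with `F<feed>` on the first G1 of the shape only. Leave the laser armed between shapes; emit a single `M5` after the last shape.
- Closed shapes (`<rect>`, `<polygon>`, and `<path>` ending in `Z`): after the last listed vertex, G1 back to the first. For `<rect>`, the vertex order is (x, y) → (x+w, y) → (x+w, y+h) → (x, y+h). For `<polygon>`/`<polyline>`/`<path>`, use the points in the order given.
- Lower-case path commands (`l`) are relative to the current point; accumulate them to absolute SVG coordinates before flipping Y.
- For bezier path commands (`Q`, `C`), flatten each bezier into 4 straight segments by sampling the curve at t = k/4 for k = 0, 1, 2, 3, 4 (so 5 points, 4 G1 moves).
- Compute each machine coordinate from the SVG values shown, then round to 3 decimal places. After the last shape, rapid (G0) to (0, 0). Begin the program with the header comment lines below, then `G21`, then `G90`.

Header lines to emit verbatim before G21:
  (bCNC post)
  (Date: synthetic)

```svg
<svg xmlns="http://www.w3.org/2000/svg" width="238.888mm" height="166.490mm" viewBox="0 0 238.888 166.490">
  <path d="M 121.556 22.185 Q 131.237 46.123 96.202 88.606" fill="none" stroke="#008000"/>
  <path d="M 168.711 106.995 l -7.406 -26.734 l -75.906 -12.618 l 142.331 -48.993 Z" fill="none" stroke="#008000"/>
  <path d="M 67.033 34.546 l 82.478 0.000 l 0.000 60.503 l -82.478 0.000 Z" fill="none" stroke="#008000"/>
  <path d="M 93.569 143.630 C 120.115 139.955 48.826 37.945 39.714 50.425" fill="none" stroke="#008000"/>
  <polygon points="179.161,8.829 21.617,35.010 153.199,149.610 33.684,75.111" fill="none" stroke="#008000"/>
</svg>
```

(bCNC post)
(Date: synthetic)
G21
G90
G0 X121.556 Y144.305
M3 S881
G1 X123.602 Y131.177 F1386
G1 X120.058 Y115.731
G1 X110.925 Y97.966
G1 X96.202 Y77.884
G0 X168.711 Y59.495
M3 S881
G1 X161.305 Y86.229 F1386
G1 X85.399 Y98.847
G1 X227.730 Y147.840
G1 X168.711 Y59.495
G0 X67.033 Y131.944
M3 S881
G1 X149.511 Y131.944 F1386
G1 X149.511 Y71.441
G1 X67.033 Y71.441
G1 X67.033 Y131.944
G0 X93.569 Y22.860
M3 S881
G1 X97.635 Y40.729 F1386
G1 X80.013 Y75.521
G1 X55.706 Y107.284
G1 X39.714 Y116.065
G0 X179.161 Y157.661
M3 S881
G1 X21.617 Y131.480 F1386
G1 X153.199 Y16.880
G1 X33.684 Y91.379
G1 X179.161 Y157.661
M5
G0 X0.000 Y0.000

1 u = 1 mm; y_m = 166.490 − y.

[1] `<path>` quadratic bezier, #008000→cut S881 F1386: (121.556,144.305) → (123.602,131.177) → (120.058,115.731) → (110.925,97.966) → (96.202,77.884)

[2] `<path>` closed polygon, #008000→cut S881 F1386: (168.711,59.495) → (161.305,86.229) → (85.399,98.847) → (227.730,147.840) → (168.711,59.495) (closed)

[3] `<path>` rectangle, #008000→cut S881 F1386: (67.033,131.944) → (149.511,131.944) → (149.511,71.441) → (67.033,71.441) → (67.033,131.944) (closed)

[4] `<path>` cubic bezier, #008000→cut S881 F1386: (93.569,22.860) → (97.635,40.729) → (80.013,75.521) → (55.706,107.284) → (39.714,116.065)

[5] `<polygon>` closed polygon, #008000→cut S881 F1386: (179.161,157.661) → (21.617,131.480) → (153.199,16.880) → (33.684,91.379) → (179.161,157.661) (closed)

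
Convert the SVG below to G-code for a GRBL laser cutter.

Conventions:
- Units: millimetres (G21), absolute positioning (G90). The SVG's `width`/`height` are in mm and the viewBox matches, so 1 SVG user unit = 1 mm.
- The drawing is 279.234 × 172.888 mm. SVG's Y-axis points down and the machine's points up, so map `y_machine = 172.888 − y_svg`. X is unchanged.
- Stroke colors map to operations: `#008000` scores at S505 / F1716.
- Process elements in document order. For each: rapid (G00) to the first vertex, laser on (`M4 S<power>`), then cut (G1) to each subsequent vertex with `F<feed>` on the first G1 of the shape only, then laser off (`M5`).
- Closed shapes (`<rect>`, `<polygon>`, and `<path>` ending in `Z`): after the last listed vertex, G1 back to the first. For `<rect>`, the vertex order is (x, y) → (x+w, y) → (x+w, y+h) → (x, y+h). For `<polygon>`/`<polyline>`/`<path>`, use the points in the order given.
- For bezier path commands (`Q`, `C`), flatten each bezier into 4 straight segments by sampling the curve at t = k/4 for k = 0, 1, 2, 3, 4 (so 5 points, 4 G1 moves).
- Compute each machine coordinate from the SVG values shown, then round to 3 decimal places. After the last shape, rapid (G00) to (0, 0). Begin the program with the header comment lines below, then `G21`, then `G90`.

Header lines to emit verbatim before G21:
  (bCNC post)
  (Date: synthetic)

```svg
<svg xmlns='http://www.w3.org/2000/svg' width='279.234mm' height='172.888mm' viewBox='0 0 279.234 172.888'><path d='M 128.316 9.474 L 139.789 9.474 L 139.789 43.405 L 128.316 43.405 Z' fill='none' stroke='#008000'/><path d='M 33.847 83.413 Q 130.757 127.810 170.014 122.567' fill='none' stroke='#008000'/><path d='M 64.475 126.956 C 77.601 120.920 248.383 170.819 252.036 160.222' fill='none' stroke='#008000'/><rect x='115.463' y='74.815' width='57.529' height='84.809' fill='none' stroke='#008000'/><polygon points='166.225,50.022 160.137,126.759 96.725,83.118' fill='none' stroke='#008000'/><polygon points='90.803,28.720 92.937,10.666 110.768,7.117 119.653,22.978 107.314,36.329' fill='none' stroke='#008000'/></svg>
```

(bCNC post)
(Date: synthetic)
G21
G90
G00 X128.316 Y163.414
M4 S505
G1 X139.789 Y163.414 F1716
G1 X139.789 Y129.483
G1 X128.316 Y129.483
G1 X128.316 Y163.414
M5
G00 X33.847 Y89.475
M4 S505
G1 X78.699 Y70.379 F1716
G1 X116.344 Y57.488
G1 X146.782 Y50.802
G1 X170.014 Y50.321
M5
G00 X64.475 Y45.932
M4 S505
G1 X98.805 Y41.790 F1716
G1 X161.808 Y27.589
G1 X223.034 Y14.242
G1 X252.036 Y12.666
M5
G00 X115.463 Y98.073
M4 S505
G1 X172.992 Y98.073 F1716
G1 X172.992 Y13.264
G1 X115.463 Y13.264
G1 X115.463 Y98.073
M5
G00 X166.225 Y122.866
M4 S505
G1 X160.137 Y46.129 F1716
G1 X96.725 Y89.770
G1 X166.225 Y122.866
M5
G00 X90.803 Y144.168
M4 S505
G1 X92.937 Y162.222 F1716
G1 X110.768 Y165.771
G1 X119.653 Y149.910
G1 X107.314 Y136.559
G1 X90.803 Y144.168
M5
G00 X0.000 Y0.000

1 u = 1 mm; y_m = 172.888 − y.

[1] `<path>` rectangle, #008000→score S505 F1716: (128.316,163.414) → (139.789,163.414) → (139.789,129.483) → (128.316,129.483) → (128.316,163.414) (closed)

[2] `<path>` quadratic bezier, #008000→score S505 F1716: (33.847,89.475) → (78.699,70.379) → (116.344,57.488) → (146.782,50.802) → (170.014,50.321)

[3] `<path>` cubic bezier, #008000→score S505 F1716: (64.475,45.932) → (98.805,41.790) → (161.808,27.589) → (223.034,14.242) → (252.036,12.666)

[4] `<rect>` rectangle, #008000→score S505 F1716: (115.463,98.073) → (172.992,98.073) → (172.992,13.264) → (115.463,13.264) → (115.463,98.073) (closed)

[5] `<polygon>` regular polygon, #008000→score S505 F1716: (166.225,122.866) → (160.137,46.129) → (96.725,89.770) → (166.225,122.866) (closed)

[6] `<polygon>` regular polygon, #008000→score S505 F1716: (90.803,144.168) → (92.937,162.222) → (110.768,165.771) → (119.653,149.910) → (107.314,136.559) → (90.803,144.168) (closed)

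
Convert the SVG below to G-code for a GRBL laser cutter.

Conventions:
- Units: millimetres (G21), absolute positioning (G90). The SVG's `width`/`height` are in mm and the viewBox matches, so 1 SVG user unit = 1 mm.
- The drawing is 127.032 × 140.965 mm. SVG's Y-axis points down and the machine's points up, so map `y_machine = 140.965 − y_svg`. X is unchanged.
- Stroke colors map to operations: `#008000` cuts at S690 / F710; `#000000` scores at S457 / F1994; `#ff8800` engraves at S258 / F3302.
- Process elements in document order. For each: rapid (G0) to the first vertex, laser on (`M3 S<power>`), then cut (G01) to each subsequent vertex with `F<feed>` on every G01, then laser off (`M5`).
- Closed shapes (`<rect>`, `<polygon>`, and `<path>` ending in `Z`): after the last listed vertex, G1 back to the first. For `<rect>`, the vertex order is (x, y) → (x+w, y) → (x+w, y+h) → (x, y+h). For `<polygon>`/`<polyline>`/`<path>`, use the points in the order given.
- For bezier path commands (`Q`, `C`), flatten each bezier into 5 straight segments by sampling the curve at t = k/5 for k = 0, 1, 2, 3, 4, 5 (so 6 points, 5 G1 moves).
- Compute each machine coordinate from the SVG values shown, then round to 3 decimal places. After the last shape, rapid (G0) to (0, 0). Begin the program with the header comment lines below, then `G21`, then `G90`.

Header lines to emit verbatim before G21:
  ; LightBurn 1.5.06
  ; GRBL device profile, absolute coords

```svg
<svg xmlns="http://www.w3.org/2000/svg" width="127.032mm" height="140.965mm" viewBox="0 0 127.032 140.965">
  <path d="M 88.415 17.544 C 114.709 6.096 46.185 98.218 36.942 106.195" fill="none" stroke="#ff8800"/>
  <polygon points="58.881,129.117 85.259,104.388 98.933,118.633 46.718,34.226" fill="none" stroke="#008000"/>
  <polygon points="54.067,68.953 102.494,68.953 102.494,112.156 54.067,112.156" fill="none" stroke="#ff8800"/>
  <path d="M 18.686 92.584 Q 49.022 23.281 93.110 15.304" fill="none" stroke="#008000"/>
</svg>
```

; LightBurn 1.5.06
; GRBL device profile, absolute coords
G21
G90
G0 X88.415 Y123.421
M3 S258
G01 X94.046 Y119.363 F3302
G01 X84.317 Y99.459 F3302
G01 X66.626 Y72.718 F3302
G01 X48.369 Y48.152 F3302
G01 X36.942 Y34.770 F3302
M5
G0 X58.881 Y11.848
M3 S690
G01 X85.259 Y36.577 F710
G01 X98.933 Y22.332 F710
G01 X46.718 Y106.739 F710
G01 X58.881 Y11.848 F710
M5
G0 X54.067 Y72.012
M3 S258
G01 X102.494 Y72.012 F3302
G01 X102.494 Y28.809 F3302
G01 X54.067 Y28.809 F3302
G01 X54.067 Y72.012 F3302
M5
G0 X18.686 Y48.381
M3 S690
G01 X31.370 Y73.649 F710
G01 X45.155 Y94.011 F710
G01 X60.040 Y109.467 F710
G01 X76.025 Y120.017 F710
G01 X93.110 Y125.661 F710
M5
G0 X0.000 Y0.000

Since the viewBox matches the mm dimensions, user units are millimetres directly. The only transform is the Y-flip y_m = 140.965 − y_svg.

Shape 1 is a cubic bezier drawn with `<path>`. Its stroke #ff8800 means engrave at S258, F3302. After flipping Y the toolpath is (88.415,123.421) → (94.046,119.363) → (84.317,99.459) → (66.626,72.718) → (48.369,48.152) → (36.942,34.770).

Shape 2 is a closed polygon drawn with `<polygon>`. Its stroke #008000 means cut at S690, F710. After flipping Y the toolpath is (58.881,11.848) → (85.259,36.577) → (98.933,22.332) → (46.718,106.739) → (58.881,11.848), returning to the start.

Shape 3 is a rectangle drawn with `<polygon>`. Its stroke #ff8800 means engrave at S258, F3302. After flipping Y the toolpath is (54.067,72.012) → (102.494,72.012) → (102.494,28.809) → (54.067,28.809) → (54.067,72.012), returning to the start.

Shape 4 is a quadratic bezier drawn with `<path>`. Its stroke #008000 means cut at S690, F710. After flipping Y the toolpath is (18.686,48.381) → (31.370,73.649) → (45.155,94.011) → (60.040,109.467) → (76.025,120.017) → (93.110,125.661).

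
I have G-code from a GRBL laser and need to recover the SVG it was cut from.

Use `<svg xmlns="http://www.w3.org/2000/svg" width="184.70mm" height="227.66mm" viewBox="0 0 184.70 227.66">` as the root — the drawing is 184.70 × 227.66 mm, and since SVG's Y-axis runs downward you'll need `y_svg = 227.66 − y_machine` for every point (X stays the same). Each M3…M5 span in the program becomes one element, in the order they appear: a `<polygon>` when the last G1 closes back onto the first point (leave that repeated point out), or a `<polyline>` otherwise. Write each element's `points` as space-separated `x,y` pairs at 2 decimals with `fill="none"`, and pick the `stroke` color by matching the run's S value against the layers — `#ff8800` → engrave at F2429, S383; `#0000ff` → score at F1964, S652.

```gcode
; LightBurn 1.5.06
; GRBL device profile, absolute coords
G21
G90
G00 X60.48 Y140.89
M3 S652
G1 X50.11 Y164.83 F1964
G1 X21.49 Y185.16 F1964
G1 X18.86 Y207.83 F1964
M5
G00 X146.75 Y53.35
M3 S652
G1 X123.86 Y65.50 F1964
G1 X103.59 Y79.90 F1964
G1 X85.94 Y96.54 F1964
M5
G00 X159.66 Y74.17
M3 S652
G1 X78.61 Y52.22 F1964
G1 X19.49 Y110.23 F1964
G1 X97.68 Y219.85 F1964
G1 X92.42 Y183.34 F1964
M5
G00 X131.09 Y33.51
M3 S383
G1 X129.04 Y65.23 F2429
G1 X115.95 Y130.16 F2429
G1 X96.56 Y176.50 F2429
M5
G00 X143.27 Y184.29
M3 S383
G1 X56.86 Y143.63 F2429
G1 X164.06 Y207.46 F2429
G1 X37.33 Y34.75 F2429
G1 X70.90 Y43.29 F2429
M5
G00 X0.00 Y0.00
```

<svg xmlns="http://www.w3.org/2000/svg" width="184.70mm" height="227.66mm" viewBox="0 0 184.70 227.66">
  <polyline points="60.48,86.77 50.11,62.83 21.49,42.50 18.86,19.83" fill="none" stroke="#0000ff"/>
  <polyline points="146.75,174.31 123.86,162.16 103.59,147.76 85.94,131.12" fill="none" stroke="#0000ff"/>
  <polyline points="159.66,153.49 78.61,175.44 19.49,117.43 97.68,7.81 92.42,44.32" fill="none" stroke="#0000ff"/>
  <polyline points="131.09,194.15 129.04,162.43 115.95,97.50 96.56,51.16" fill="none" stroke="#ff8800"/>
  <polyline points="143.27,43.37 56.86,84.03 164.06,20.20 37.33,192.91 70.90,184.37" fill="none" stroke="#ff8800"/>
</svg>

y_svg = 227.66 − y_m.

[1] S652→`#0000ff` (score); open run; points: 60.48,86.77 50.11,62.83 21.49,42.50 18.86,19.83

[2] S652→`#0000ff` (score); open run; points: 146.75,174.31 123.86,162.16 103.59,147.76 85.94,131.12

[3] S652→`#0000ff` (score); open run; points: 159.66,153.49 78.61,175.44 19.49,117.43 97.68,7.81 92.42,44.32

[4] S383→`#ff8800` (engrave); open run; points: 131.09,194.15 129.04,162.43 115.95,97.50 96.56,51.16

[5] S383→`#ff8800` (engrave); open run; points: 143.27,43.37 56.86,84.03 164.06,20.20 37.33,192.91 70.90,184.37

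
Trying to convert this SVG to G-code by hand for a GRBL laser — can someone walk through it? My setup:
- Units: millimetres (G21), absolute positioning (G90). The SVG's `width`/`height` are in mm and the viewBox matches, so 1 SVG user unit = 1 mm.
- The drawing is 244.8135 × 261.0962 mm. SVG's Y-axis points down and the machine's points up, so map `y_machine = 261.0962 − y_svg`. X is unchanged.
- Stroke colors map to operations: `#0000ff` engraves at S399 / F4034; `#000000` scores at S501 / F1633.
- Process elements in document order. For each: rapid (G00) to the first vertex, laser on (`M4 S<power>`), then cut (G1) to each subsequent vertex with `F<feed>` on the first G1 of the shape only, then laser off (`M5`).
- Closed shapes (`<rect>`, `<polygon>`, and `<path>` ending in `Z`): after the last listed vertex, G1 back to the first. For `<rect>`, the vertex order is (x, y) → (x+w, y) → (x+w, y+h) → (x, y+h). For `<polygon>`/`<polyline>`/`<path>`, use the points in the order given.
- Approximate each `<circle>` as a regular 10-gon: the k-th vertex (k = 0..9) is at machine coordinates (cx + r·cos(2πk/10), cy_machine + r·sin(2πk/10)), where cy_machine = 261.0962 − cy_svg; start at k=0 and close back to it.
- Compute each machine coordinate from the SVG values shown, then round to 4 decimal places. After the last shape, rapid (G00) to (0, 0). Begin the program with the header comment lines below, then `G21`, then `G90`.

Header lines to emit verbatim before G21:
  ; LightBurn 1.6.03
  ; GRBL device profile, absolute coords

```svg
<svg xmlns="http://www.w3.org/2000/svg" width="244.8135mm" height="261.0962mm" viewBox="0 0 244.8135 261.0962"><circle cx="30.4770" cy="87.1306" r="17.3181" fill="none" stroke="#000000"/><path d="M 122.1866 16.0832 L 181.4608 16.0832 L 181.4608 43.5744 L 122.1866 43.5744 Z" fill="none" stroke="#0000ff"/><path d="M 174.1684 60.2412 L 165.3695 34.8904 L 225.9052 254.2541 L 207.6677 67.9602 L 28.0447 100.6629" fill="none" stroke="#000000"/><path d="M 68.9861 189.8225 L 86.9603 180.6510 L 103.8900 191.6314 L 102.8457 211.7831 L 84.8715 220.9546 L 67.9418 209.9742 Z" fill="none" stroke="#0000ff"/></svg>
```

Since the viewBox matches the mm dimensions, user units are millimetres directly. The only transform is the Y-flip y_m = 261.0962 − y_svg.

Shape 1 is a circle drawn with `<circle>`. Its stroke #000000 means score at S501, F1633. After flipping Y the toolpath is (47.7951,173.9656) → (44.4876,184.1449) → (35.8286,190.4361) → (25.1254,190.4361) → (16.4664,184.1449) → (13.1589,173.9656) → (16.4664,163.7863) → (25.1254,157.4951) → (35.8286,157.4951) → (44.4876,163.7863) → (47.7951,173.9656), returning to the start.

Shape 2 is a rectangle drawn with `<path>`. Its stroke #0000ff means engrave at S399, F4034. After flipping Y the toolpath is (122.1866,245.0130) → (181.4608,245.0130) → (181.4608,217.5218) → (122.1866,217.5218) → (122.1866,245.0130), returning to the start.

Shape 3 is a open polyline drawn with `<path>`. Its stroke #000000 means score at S501, F1633. After flipping Y the toolpath is (174.1684,200.8550) → (165.3695,226.2058) → (225.9052,6.8421) → (207.6677,193.1360) → (28.0447,160.4333).

Shape 4 is a regular polygon drawn with `<path>`. Its stroke #0000ff means engrave at S399, F4034. After flipping Y the toolpath is (68.9861,71.2737) → (86.9603,80.4452) → (103.8900,69.4648) → (102.8457,49.3131) → (84.8715,40.1416) → (67.9418,51.1220) → (68.9861,71.2737), returning to the start.

; LightBurn 1.6.03
; GRBL device profile, absolute coords
G21
G90
G00 X47.7951 Y173.9656
M4 S501
G1 X44.4876 Y184.1449 F1633
G1 X35.8286 Y190.4361
G1 X25.1254 Y190.4361
G1 X16.4664 Y184.1449
G1 X13.1589 Y173.9656
G1 X16.4664 Y163.7863
G1 X25.1254 Y157.4951
G1 X35.8286 Y157.4951
G1 X44.4876 Y163.7863
G1 X47.7951 Y173.9656
M5
G00 X122.1866 Y245.0130
M4 S399
G1 X181.4608 Y245.0130 F4034
G1 X181.4608 Y217.5218
G1 X122.1866 Y217.5218
G1 X122.1866 Y245.0130
M5
G00 X174.1684 Y200.8550
M4 S501
G1 X165.3695 Y226.2058 F1633
G1 X225.9052 Y6.8421
G1 X207.6677 Y193.1360
G1 X28.0447 Y160.4333
M5
G00 X68.9861 Y71.2737
M4 S399
G1 X86.9603 Y80.4452 F4034
G1 X103.8900 Y69.4648
G1 X102.8457 Y49.3131
G1 X84.8715 Y40.1416
G1 X67.9418 Y51.1220
G1 X68.9861 Y71.2737
M5
G00 X0.0000 Y0.0000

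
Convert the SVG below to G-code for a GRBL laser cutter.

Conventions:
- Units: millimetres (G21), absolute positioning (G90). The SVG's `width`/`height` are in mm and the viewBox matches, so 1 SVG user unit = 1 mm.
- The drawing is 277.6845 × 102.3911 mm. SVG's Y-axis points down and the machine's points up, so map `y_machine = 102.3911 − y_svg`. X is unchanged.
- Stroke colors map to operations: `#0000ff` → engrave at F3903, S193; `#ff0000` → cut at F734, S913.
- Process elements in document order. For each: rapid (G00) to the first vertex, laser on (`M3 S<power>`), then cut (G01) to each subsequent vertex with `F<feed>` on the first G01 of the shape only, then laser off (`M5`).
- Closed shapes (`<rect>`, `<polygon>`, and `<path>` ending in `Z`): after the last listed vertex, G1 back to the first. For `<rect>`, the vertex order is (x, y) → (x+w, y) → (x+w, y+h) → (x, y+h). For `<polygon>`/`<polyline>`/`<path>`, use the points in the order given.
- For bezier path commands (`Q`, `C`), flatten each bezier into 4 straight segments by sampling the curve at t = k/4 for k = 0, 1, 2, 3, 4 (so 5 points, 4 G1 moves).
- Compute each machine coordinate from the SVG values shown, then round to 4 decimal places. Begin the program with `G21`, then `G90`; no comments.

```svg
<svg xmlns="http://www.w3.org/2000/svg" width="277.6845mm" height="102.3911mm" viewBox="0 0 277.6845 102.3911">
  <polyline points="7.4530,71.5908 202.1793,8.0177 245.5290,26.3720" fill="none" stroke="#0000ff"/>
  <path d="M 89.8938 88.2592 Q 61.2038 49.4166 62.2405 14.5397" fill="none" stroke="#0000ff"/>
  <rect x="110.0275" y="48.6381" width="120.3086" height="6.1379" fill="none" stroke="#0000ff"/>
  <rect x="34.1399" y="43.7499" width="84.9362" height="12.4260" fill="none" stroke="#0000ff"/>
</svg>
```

1 u = 1 mm; y_m = 102.3911 − y.

[1] `<polyline>` open polyline, #0000ff→engrave S193 F3903: (7.4530,30.8003) → (202.1793,94.3734) → (245.5290,76.0191)

[2] `<path>` quadratic bezier, #0000ff→engrave S193 F3903: (89.8938,14.1319) → (77.4067,33.3053) → (68.6355,51.9831) → (63.5801,70.1651) → (62.2405,87.8514)

[3] `<rect>` rectangle, #0000ff→engrave S193 F3903: (110.0275,53.7530) → (230.3361,53.7530) → (230.3361,47.6151) → (110.0275,47.6151) → (110.0275,53.7530) (closed)

[4] `<rect>` rectangle, #0000ff→engrave S193 F3903: (34.1399,58.6412) → (119.0761,58.6412) → (119.0761,46.2152) → (34.1399,46.2152) → (34.1399,58.6412) (closed)

G21
G90
G00 X7.4530 Y30.8003
M3 S193
G01 X202.1793 Y94.3734 F3903
G01 X245.5290 Y76.0191
M5
G00 X89.8938 Y14.1319
M3 S193
G01 X77.4067 Y33.3053 F3903
G01 X68.6355 Y51.9831
G01 X63.5801 Y70.1651
G01 X62.2405 Y87.8514
M5
G00 X110.0275 Y53.7530
M3 S193
G01 X230.3361 Y53.7530 F3903
G01 X230.3361 Y47.6151
G01 X110.0275 Y47.6151
G01 X110.0275 Y53.7530
M5
G00 X34.1399 Y58.6412
M3 S193
G01 X119.0761 Y58.6412 F3903
G01 X119.0761 Y46.2152
G01 X34.1399 Y46.2152
G01 X34.1399 Y58.6412
M5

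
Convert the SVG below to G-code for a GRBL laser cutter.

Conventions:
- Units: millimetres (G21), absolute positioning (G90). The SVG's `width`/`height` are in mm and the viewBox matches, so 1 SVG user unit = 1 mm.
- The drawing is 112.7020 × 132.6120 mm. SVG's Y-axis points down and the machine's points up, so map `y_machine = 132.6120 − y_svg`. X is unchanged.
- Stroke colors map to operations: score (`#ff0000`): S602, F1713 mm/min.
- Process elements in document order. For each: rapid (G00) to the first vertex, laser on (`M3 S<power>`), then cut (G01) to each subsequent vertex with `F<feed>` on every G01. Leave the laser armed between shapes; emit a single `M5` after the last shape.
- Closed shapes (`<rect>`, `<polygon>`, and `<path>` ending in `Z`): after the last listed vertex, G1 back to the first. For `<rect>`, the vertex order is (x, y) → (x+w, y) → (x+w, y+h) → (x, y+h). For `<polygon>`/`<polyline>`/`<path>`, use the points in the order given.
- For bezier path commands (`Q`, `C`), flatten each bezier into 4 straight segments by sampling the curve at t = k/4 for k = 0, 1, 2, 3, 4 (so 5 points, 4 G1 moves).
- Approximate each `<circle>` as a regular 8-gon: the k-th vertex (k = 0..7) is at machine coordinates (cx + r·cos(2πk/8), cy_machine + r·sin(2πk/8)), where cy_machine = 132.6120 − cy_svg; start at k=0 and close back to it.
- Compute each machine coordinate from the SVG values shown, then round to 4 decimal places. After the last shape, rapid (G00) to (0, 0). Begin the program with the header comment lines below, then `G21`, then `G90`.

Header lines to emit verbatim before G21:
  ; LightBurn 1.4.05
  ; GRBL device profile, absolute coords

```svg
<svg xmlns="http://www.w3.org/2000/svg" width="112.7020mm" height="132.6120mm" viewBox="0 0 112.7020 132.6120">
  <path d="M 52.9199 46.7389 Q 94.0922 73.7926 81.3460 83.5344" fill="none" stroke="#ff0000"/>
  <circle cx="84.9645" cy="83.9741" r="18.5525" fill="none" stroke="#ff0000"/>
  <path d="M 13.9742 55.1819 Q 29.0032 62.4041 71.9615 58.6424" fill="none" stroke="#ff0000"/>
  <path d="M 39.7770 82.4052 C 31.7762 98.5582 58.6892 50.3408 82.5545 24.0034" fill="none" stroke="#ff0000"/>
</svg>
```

viewBox `0 0 112.7020 132.6120` with mm width/height → 1 unit = 1 mm. Flip: y_m = 132.6120 − y_svg.

**Shape 1** — `<path>` quadratic bezier, stroke `#ff0000` → score (S602, F1713). Control points (SVG): P0=(52.9199,46.7389), P1=(94.0922,73.7926), P2=(81.3460,83.5344); sampled at t=k/4. Machine vertices: (52.9199,85.8731) → (70.1361,73.4282) → (80.6126,63.1474) → (84.3492,55.0305) → (81.3460,49.0776). Open path.

**Shape 2** — `<circle>` circle, stroke `#ff0000` → score (S602, F1713). Machine vertices: (103.5170,48.6379) → (98.0831,61.7565) → (84.9645,67.1904) → (71.8459,61.7565) → (66.4120,48.6379) → (71.8459,35.5193) → (84.9645,30.0854) → (98.0831,35.5193) → (103.5170,48.6379). Closed: final G1 returns to the first vertex.

**Shape 3** — `<path>` quadratic bezier, stroke `#ff0000` → score (S602, F1713). Control points (SVG): P0=(13.9742,55.1819), P1=(29.0032,62.4041), P2=(71.9615,58.6424); sampled at t=k/4. Machine vertices: (13.9742,77.4301) → (23.2343,74.5055) → (35.9855,72.9539) → (52.2279,72.7752) → (71.9615,73.9696). Open path.

**Shape 4** — `<path>` cubic bezier, stroke `#ff0000` → score (S602, F1713). Control points (SVG): P0=(39.7770,82.4052), P1=(31.7762,98.5582), P2=(58.6892,50.3408), P3=(82.5545,24.0034); sampled at t=k/4. Machine vertices: (39.7770,50.2068) → (39.7296,48.8138) → (49.2160,63.4738) → (64.6772,86.1007) → (82.5545,108.6086). Open path.

; LightBurn 1.4.05
; GRBL device profile, absolute coords
G21
G90
G00 X52.9199 Y85.8731
M3 S602
G01 X70.1361 Y73.4282 F1713
G01 X80.6126 Y63.1474 F1713
G01 X84.3492 Y55.0305 F1713
G01 X81.3460 Y49.0776 F1713
G00 X103.5170 Y48.6379
M3 S602
G01 X98.0831 Y61.7565 F1713
G01 X84.9645 Y67.1904 F1713
G01 X71.8459 Y61.7565 F1713
G01 X66.4120 Y48.6379 F1713
G01 X71.8459 Y35.5193 F1713
G01 X84.9645 Y30.0854 F1713
G01 X98.0831 Y35.5193 F1713
G01 X103.5170 Y48.6379 F1713
G00 X13.9742 Y77.4301
M3 S602
G01 X23.2343 Y74.5055 F1713
G01 X35.9855 Y72.9539 F1713
G01 X52.2279 Y72.7752 F1713
G01 X71.9615 Y73.9696 F1713
G00 X39.7770 Y50.2068
M3 S602
G01 X39.7296 Y48.8138 F1713
G01 X49.2160 Y63.4738 F1713
G01 X64.6772 Y86.1007 F1713
G01 X82.5545 Y108.6086 F1713
M5
G00 X0.0000 Y0.0000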